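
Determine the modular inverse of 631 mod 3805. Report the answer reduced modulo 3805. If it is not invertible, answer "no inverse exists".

1001

gcd(3805, 631) by repeated division:
3805 = 6*631 + 19
631 = 33*19 + 4
19 = 4*4 + 3
4 = 1*3 + 1
3 = 3*1 + 0
gcd = 1, so the inverse exists. Back-substitute:
1 = 4 − 3
1 = −19 + 5·4
1 = 5·631 − 166·19
1 = −166·3805 + 1001·631
So 631·1001 ≡ 1 (mod 3805).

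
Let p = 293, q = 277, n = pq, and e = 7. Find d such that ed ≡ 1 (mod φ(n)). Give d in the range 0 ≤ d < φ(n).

φ(n) = (p−1)(q−1) = 292·276 = 80592.
Need d with 7·d ≡ 1 (mod 80592). Apply the extended Euclidean algorithm:
80592 = 11513×7 + 1
7 = 7×1 + 0
Back-substitute:
1 = 80592 − 11513·7
So 7·(-11513) ≡ 1 (mod 80592), hence d ≡ -11513 ≡ 69079 (mod 80592).

69079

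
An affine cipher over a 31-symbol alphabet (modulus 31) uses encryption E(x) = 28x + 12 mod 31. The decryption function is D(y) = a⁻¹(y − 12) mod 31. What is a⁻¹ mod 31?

10

Apply the Euclidean algorithm to 31 and 28:
31 = 1×28 + 3
28 = 9×3 + 1
3 = 3×1 + 0
Since gcd(28, 31) = 1, back-substitute to write 1 as a combination:
1 = 28 − 9·3
1 = −9·31 + 10·28
So 28·10 ≡ 1 (mod 31).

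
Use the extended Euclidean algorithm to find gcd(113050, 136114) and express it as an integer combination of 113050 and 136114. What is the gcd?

2

Euclidean algorithm:
136114 = 1×113050 + 23064
113050 = 4×23064 + 20794
23064 = 1×20794 + 2270
20794 = 9×2270 + 364
2270 = 6×364 + 86
364 = 4×86 + 20
86 = 4×20 + 6
20 = 3×6 + 2
6 = 3×2 + 0
gcd(113050, 136114) = 2.
Working backward:
2 = 20 − 3·6
2 = −3·86 + 13·20
2 = 13·364 − 55·86
2 = −55·2270 + 343·364
2 = 343·20794 − 3142·2270
2 = −3142·23064 + 3485·20794
2 = 3485·113050 − 17082·23064
2 = −17082·136114 + 20567·113050
So 2 = (-17082)·136114 + (20567)·113050.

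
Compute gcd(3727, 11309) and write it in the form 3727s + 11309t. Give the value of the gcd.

Apply Euclid's algorithm to 11309 and 3727:
11309 = 3*3727 + 128
3727 = 29*128 + 15
128 = 8*15 + 8
15 = 1*8 + 7
8 = 1*7 + 1
7 = 7*1 + 0
gcd(3727, 11309) = 1.
Express as a combination:
1 = 8 − 7
1 = −15 + 2·8
1 = 2·128 − 17·15
1 = −17·3727 + 495·128
1 = 495·11309 − 1502·3727
So 1 = (495)·11309 + (-1502)·3727.

1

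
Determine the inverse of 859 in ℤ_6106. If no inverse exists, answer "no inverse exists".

gcd(6106, 859) by repeated division:
6106 = 7·859 + 93
859 = 9·93 + 22
93 = 4·22 + 5
22 = 4·5 + 2
5 = 2·2 + 1
2 = 2·1 + 0
The gcd is 1. Working backward:
1 = 5 − 2·2
1 = −2·22 + 9·5
1 = 9·93 − 38·22
1 = −38·859 + 351·93
1 = 351·6106 − 2495·859
So 859·(-2495) ≡ 1 (mod 6106), and -2495 ≡ 3611 (mod 6106).

3611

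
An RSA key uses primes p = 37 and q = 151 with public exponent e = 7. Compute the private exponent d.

φ(n) = (p−1)(q−1) = 36·150 = 5400.
Need d with 7·d ≡ 1 (mod 5400). Apply the extended Euclidean algorithm:
5400 = 771*7 + 3
7 = 2*3 + 1
3 = 3*1 + 0
Back-substitute:
1 = 7 − 2·3
1 = −2·5400 + 1543·7
So 7·1543 ≡ 1 (mod 5400), hence d = 1543.

1543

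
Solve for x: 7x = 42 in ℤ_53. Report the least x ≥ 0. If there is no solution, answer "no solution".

First find gcd(7, 53):
53 = 7·7 + 4
7 = 1·4 + 3
4 = 1·3 + 1
3 = 3·1 + 0
gcd = 1, so a unique solution mod 53 exists.
Back-substitute for the Bézout coefficients:
1 = 4 − 3
1 = −7 + 2·4
1 = 2·53 − 15·7
So 7·(-15) ≡ 1 (mod 53), giving 7⁻¹ ≡ 38.
x ≡ 7⁻¹·42 ≡ 38·42 ≡ 6 (mod 53).

6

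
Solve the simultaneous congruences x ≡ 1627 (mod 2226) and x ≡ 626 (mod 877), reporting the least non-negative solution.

546997

Write x = 1627 + 2226·k. Then 2226·k ≡ 626 − 1627 ≡ 753 (mod 877).
Need 2226⁻¹ mod 877. Extended Euclid on (877, 472):
877 = 1×472 + 405
472 = 1×405 + 67
405 = 6×67 + 3
67 = 22×3 + 1
3 = 3×1 + 0
Back-substitute:
1 = 67 − 22·3
1 = −22·405 + 133·67
1 = 133·472 − 155·405
1 = −155·877 + 288·472
2226⁻¹ ≡ 288 (mod 877), so k ≡ 288·753 ≡ 245 (mod 877).
x = 1627 + 2226·245 = 546997.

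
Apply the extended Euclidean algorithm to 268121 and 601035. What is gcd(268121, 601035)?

1

Repeated division:
601035 = 2·268121 + 64793
268121 = 4·64793 + 8949
64793 = 7·8949 + 2150
8949 = 4·2150 + 349
2150 = 6·349 + 56
349 = 6·56 + 13
56 = 4·13 + 4
13 = 3·4 + 1
4 = 4·1 + 0
gcd(268121, 601035) = 1.
Working backward:
1 = 13 − 3·4
1 = −3·56 + 13·13
1 = 13·349 − 81·56
1 = −81·2150 + 499·349
1 = 499·8949 − 2077·2150
1 = −2077·64793 + 15038·8949
1 = 15038·268121 − 62229·64793
1 = −62229·601035 + 139496·268121
So 1 = (-62229)·601035 + (139496)·268121.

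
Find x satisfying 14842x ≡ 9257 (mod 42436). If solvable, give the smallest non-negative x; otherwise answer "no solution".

no solution

gcd(14842, 42436):
42436 = 2*14842 + 12752
14842 = 1*12752 + 2090
12752 = 6*2090 + 212
2090 = 9*212 + 182
212 = 1*182 + 30
182 = 6*30 + 2
30 = 15*2 + 0
gcd = 2, but 2 ∤ 9257, so the congruence has no solution.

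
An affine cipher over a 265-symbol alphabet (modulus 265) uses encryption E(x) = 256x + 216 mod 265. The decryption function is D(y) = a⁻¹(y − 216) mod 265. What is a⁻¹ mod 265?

gcd(265, 256) by repeated division:
265 = 1×256 + 9
256 = 28×9 + 4
9 = 2×4 + 1
4 = 4×1 + 0
Since gcd(256, 265) = 1, back-substitute to write 1 as a combination:
1 = 9 − 2·4
1 = −2·256 + 57·9
1 = 57·265 − 59·256
So 256·(-59) ≡ 1 (mod 265), and -59 ≡ 206 (mod 265).

206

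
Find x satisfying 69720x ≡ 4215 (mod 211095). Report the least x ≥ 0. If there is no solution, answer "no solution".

4139

First find gcd(69720, 211095):
211095 = 3×69720 + 1935
69720 = 36×1935 + 60
1935 = 32×60 + 15
60 = 4×15 + 0
gcd = 15 and 15 | 4215, so solutions exist. Divide through by 15: 4648x ≡ 281 (mod 14073).
Now find 4648⁻¹ mod 14073:
14073 = 3*4648 + 129
4648 = 36*129 + 4
129 = 32*4 + 1
4 = 4*1 + 0
Back-substitute:
1 = 129 − 32·4
1 = −32·4648 + 1153·129
1 = 1153·14073 − 3491·4648
So 4648·(-3491) ≡ 1 (mod 14073), i.e. 4648⁻¹ ≡ 10582.
Then x ≡ 10582·281 ≡ 4139 (mod 14073); the smallest non-negative solution is x = 4139.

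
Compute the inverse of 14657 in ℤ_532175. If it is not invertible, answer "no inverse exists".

248968

Run Euclid on (532175, 14657):
532175 = 36*14657 + 4523
14657 = 3*4523 + 1088
4523 = 4*1088 + 171
1088 = 6*171 + 62
171 = 2*62 + 47
62 = 1*47 + 15
47 = 3*15 + 2
15 = 7*2 + 1
2 = 2*1 + 0
The gcd is 1. Working backward:
1 = 15 − 7·2
1 = −7·47 + 22·15
1 = 22·62 − 29·47
1 = −29·171 + 80·62
1 = 80·1088 − 509·171
1 = −509·4523 + 2116·1088
1 = 2116·14657 − 6857·4523
1 = −6857·532175 + 248968·14657
So 14657·248968 ≡ 1 (mod 532175).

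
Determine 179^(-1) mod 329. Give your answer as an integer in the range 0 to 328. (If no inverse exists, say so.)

Extended Euclidean algorithm:
329 = 1*179 + 150
179 = 1*150 + 29
150 = 5*29 + 5
29 = 5*5 + 4
5 = 1*4 + 1
4 = 4*1 + 0
Since gcd(179, 329) = 1, back-substitute to write 1 as a combination:
1 = 5 − 4
1 = −29 + 6·5
1 = 6·150 − 31·29
1 = −31·179 + 37·150
1 = 37·329 − 68·179
Hence 179⁻¹ ≡ -68 ≡ 261 (mod 329).

261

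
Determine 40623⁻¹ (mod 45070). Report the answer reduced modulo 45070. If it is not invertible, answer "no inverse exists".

Extended Euclidean algorithm:
45070 = 1*40623 + 4447
40623 = 9*4447 + 600
4447 = 7*600 + 247
600 = 2*247 + 106
247 = 2*106 + 35
106 = 3*35 + 1
35 = 35*1 + 0
Since gcd(40623, 45070) = 1, back-substitute to write 1 as a combination:
1 = 106 − 3·35
1 = −3·247 + 7·106
1 = 7·600 − 17·247
1 = −17·4447 + 126·600
1 = 126·40623 − 1151·4447
1 = −1151·45070 + 1277·40623
So 40623·1277 ≡ 1 (mod 45070).

1277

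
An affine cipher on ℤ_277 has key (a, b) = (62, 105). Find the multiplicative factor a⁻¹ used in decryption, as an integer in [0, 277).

Apply the Euclidean algorithm to 277 and 62:
277 = 4·62 + 29
62 = 2·29 + 4
29 = 7·4 + 1
4 = 4·1 + 0
The gcd is 1. Working backward:
1 = 29 − 7·4
1 = −7·62 + 15·29
1 = 15·277 − 67·62
So 62·(-67) ≡ 1 (mod 277), and -67 ≡ 210 (mod 277).

210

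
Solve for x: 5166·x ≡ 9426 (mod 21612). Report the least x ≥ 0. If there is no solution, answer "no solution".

First find gcd(5166, 21612):
21612 = 4·5166 + 948
5166 = 5·948 + 426
948 = 2·426 + 96
426 = 4·96 + 42
96 = 2·42 + 12
42 = 3·12 + 6
12 = 2·6 + 0
gcd = 6 and 6 | 9426, so solutions exist. Divide through by 6: 861x ≡ 1571 (mod 3602).
Now find 861⁻¹ mod 3602:
3602 = 4·861 + 158
861 = 5·158 + 71
158 = 2·71 + 16
71 = 4·16 + 7
16 = 2·7 + 2
7 = 3·2 + 1
2 = 2·1 + 0
Back-substitute:
1 = 7 − 3·2
1 = −3·16 + 7·7
1 = 7·71 − 31·16
1 = −31·158 + 69·71
1 = 69·861 − 376·158
1 = −376·3602 + 1573·861
So 861⁻¹ ≡ 1573 (mod 3602).
Then x ≡ 1573·1571 ≡ 211 (mod 3602); the smallest non-negative solution is x = 211.

211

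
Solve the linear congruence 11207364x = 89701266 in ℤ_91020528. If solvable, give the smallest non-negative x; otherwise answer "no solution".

gcd(11207364, 91020528):
91020528 = 8·11207364 + 1361616
11207364 = 8·1361616 + 314436
1361616 = 4·314436 + 103872
314436 = 3·103872 + 2820
103872 = 36·2820 + 2352
2820 = 1·2352 + 468
2352 = 5·468 + 12
468 = 39·12 + 0
gcd = 12, but 12 ∤ 89701266, so the congruence has no solution.

no solution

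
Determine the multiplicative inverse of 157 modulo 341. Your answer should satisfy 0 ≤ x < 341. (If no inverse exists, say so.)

gcd(341, 157) by repeated division:
341 = 2·157 + 27
157 = 5·27 + 22
27 = 1·22 + 5
22 = 4·5 + 2
5 = 2·2 + 1
2 = 2·1 + 0
The gcd is 1. Working backward:
1 = 5 − 2·2
1 = −2·22 + 9·5
1 = 9·27 − 11·22
1 = −11·157 + 64·27
1 = 64·341 − 139·157
Thus 157·(-139) ≡ 1 (mod 341); reducing, -139 mod 341 = 202.

202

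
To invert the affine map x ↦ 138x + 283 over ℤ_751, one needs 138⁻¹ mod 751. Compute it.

Apply the Euclidean algorithm to 751 and 138:
751 = 5×138 + 61
138 = 2×61 + 16
61 = 3×16 + 13
16 = 1×13 + 3
13 = 4×3 + 1
3 = 3×1 + 0
The gcd is 1. Working backward:
1 = 13 − 4·3
1 = −4·16 + 5·13
1 = 5·61 − 19·16
1 = −19·138 + 43·61
1 = 43·751 − 234·138
Hence 138⁻¹ ≡ -234 ≡ 517 (mod 751).

517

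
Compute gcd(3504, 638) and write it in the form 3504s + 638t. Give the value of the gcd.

2

Repeated division:
3504 = 5*638 + 314
638 = 2*314 + 10
314 = 31*10 + 4
10 = 2*4 + 2
4 = 2*2 + 0
gcd(3504, 638) = 2.
Back-substituting:
2 = 10 − 2·4
2 = −2·314 + 63·10
2 = 63·638 − 128·314
2 = −128·3504 + 703·638
So 2 = (-128)·3504 + (703)·638.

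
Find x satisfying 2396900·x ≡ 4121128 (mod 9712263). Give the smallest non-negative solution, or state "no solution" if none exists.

639182

First find gcd(2396900, 9712263):
9712263 = 4·2396900 + 124663
2396900 = 19·124663 + 28303
124663 = 4·28303 + 11451
28303 = 2·11451 + 5401
11451 = 2·5401 + 649
5401 = 8·649 + 209
649 = 3·209 + 22
209 = 9·22 + 11
22 = 2·11 + 0
gcd = 11 and 11 | 4121128, so solutions exist. Divide through by 11: 217900x ≡ 374648 (mod 882933).
Now find 217900⁻¹ mod 882933:
882933 = 4×217900 + 11333
217900 = 19×11333 + 2573
11333 = 4×2573 + 1041
2573 = 2×1041 + 491
1041 = 2×491 + 59
491 = 8×59 + 19
59 = 3×19 + 2
19 = 9×2 + 1
2 = 2×1 + 0
Back-substitute:
1 = 19 − 9·2
1 = −9·59 + 28·19
1 = 28·491 − 233·59
1 = −233·1041 + 494·491
1 = 494·2573 − 1221·1041
1 = −1221·11333 + 5378·2573
1 = 5378·217900 − 103403·11333
1 = −103403·882933 + 418990·217900
So 217900⁻¹ ≡ 418990 (mod 882933).
Then x ≡ 418990·374648 ≡ 639182 (mod 882933); the smallest non-negative solution is x = 639182.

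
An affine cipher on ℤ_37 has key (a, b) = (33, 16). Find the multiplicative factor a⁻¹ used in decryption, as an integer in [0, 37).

9

gcd(37, 33) by repeated division:
37 = 1*33 + 4
33 = 8*4 + 1
4 = 4*1 + 0
Since gcd(33, 37) = 1, back-substitute to write 1 as a combination:
1 = 33 − 8·4
1 = −8·37 + 9·33
So 33·9 ≡ 1 (mod 37).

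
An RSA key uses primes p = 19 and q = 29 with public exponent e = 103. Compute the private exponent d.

367

φ(n) = (p−1)(q−1) = 18·28 = 504.
Need d with 103·d ≡ 1 (mod 504). Apply the extended Euclidean algorithm:
504 = 4·103 + 92
103 = 1·92 + 11
92 = 8·11 + 4
11 = 2·4 + 3
4 = 1·3 + 1
3 = 3·1 + 0
Back-substitute:
1 = 4 − 3
1 = −11 + 3·4
1 = 3·92 − 25·11
1 = −25·103 + 28·92
1 = 28·504 − 137·103
So 103·(-137) ≡ 1 (mod 504), hence d ≡ -137 ≡ 367 (mod 504).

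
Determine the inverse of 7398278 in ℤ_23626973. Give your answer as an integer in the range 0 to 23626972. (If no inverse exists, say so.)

Extended Euclidean algorithm:
23626973 = 3*7398278 + 1432139
7398278 = 5*1432139 + 237583
1432139 = 6*237583 + 6641
237583 = 35*6641 + 5148
6641 = 1*5148 + 1493
5148 = 3*1493 + 669
1493 = 2*669 + 155
669 = 4*155 + 49
155 = 3*49 + 8
49 = 6*8 + 1
8 = 8*1 + 0
gcd = 1, so the inverse exists. Back-substitute:
1 = 49 − 6·8
1 = −6·155 + 19·49
1 = 19·669 − 82·155
1 = −82·1493 + 183·669
1 = 183·5148 − 631·1493
1 = −631·6641 + 814·5148
1 = 814·237583 − 29121·6641
1 = −29121·1432139 + 175540·237583
1 = 175540·7398278 − 906821·1432139
1 = −906821·23626973 + 2896003·7398278
So 7398278·2896003 ≡ 1 (mod 23626973).

2896003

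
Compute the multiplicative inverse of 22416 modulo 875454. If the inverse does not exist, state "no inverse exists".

Euclidean algorithm on 875454, 22416:
875454 = 39·22416 + 1230
22416 = 18·1230 + 276
1230 = 4·276 + 126
276 = 2·126 + 24
126 = 5·24 + 6
24 = 4·6 + 0
The gcd is 6, not 1, hence no inverse exists.

no inverse exists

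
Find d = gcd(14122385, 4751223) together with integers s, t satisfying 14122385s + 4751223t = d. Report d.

1

Apply Euclid's algorithm to 14122385 and 4751223:
14122385 = 2×4751223 + 4619939
4751223 = 1×4619939 + 131284
4619939 = 35×131284 + 24999
131284 = 5×24999 + 6289
24999 = 3×6289 + 6132
6289 = 1×6132 + 157
6132 = 39×157 + 9
157 = 17×9 + 4
9 = 2×4 + 1
4 = 4×1 + 0
gcd(14122385, 4751223) = 1.
Back-substituting:
1 = 9 − 2·4
1 = −2·157 + 35·9
1 = 35·6132 − 1367·157
1 = −1367·6289 + 1402·6132
1 = 1402·24999 − 5573·6289
1 = −5573·131284 + 29267·24999
1 = 29267·4619939 − 1029918·131284
1 = −1029918·4751223 + 1059185·4619939
1 = 1059185·14122385 − 3148288·4751223
So 1 = (1059185)·14122385 + (-3148288)·4751223.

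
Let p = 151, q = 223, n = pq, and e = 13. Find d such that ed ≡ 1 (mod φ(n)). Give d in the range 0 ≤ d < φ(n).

φ(n) = (p−1)(q−1) = 150·222 = 33300.
Need d with 13·d ≡ 1 (mod 33300). Apply the extended Euclidean algorithm:
33300 = 2561·13 + 7
13 = 1·7 + 6
7 = 1·6 + 1
6 = 6·1 + 0
Back-substitute:
1 = 7 − 6
1 = −13 + 2·7
1 = 2·33300 − 5123·13
So 13·(-5123) ≡ 1 (mod 33300), hence d ≡ -5123 ≡ 28177 (mod 33300).

28177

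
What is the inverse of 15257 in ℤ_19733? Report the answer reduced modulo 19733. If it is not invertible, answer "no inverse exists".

17586

Extended Euclidean algorithm:
19733 = 1×15257 + 4476
15257 = 3×4476 + 1829
4476 = 2×1829 + 818
1829 = 2×818 + 193
818 = 4×193 + 46
193 = 4×46 + 9
46 = 5×9 + 1
9 = 9×1 + 0
Since gcd(15257, 19733) = 1, back-substitute to write 1 as a combination:
1 = 46 − 5·9
1 = −5·193 + 21·46
1 = 21·818 − 89·193
1 = −89·1829 + 199·818
1 = 199·4476 − 487·1829
1 = −487·15257 + 1660·4476
1 = 1660·19733 − 2147·15257
So 15257·(-2147) ≡ 1 (mod 19733), and -2147 ≡ 17586 (mod 19733).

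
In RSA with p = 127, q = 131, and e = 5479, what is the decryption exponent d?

2299

φ(n) = (p−1)(q−1) = 126·130 = 16380.
Need d with 5479·d ≡ 1 (mod 16380). Apply the extended Euclidean algorithm:
16380 = 2*5479 + 5422
5479 = 1*5422 + 57
5422 = 95*57 + 7
57 = 8*7 + 1
7 = 7*1 + 0
Back-substitute:
1 = 57 − 8·7
1 = −8·5422 + 761·57
1 = 761·5479 − 769·5422
1 = −769·16380 + 2299·5479
So 5479·2299 ≡ 1 (mod 16380), hence d = 2299.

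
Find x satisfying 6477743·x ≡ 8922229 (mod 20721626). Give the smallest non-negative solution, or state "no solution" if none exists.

First find gcd(6477743, 20721626):
20721626 = 3*6477743 + 1288397
6477743 = 5*1288397 + 35758
1288397 = 36*35758 + 1109
35758 = 32*1109 + 270
1109 = 4*270 + 29
270 = 9*29 + 9
29 = 3*9 + 2
9 = 4*2 + 1
2 = 2*1 + 0
gcd = 1, so a unique solution mod 20721626 exists.
Back-substitute for the Bézout coefficients:
1 = 9 − 4·2
1 = −4·29 + 13·9
1 = 13·270 − 121·29
1 = −121·1109 + 497·270
1 = 497·35758 − 16025·1109
1 = −16025·1288397 + 577397·35758
1 = 577397·6477743 − 2903010·1288397
1 = −2903010·20721626 + 9286427·6477743
So 6477743·(9286427) ≡ 1 (mod 20721626), giving 6477743⁻¹ ≡ 9286427.
x ≡ 6477743⁻¹·8922229 ≡ 9286427·8922229 ≡ 20230149 (mod 20721626).

20230149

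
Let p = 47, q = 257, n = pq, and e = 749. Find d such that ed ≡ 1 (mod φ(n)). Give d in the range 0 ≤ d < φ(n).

φ(n) = (p−1)(q−1) = 46·256 = 11776.
Need d with 749·d ≡ 1 (mod 11776). Apply the extended Euclidean algorithm:
11776 = 15×749 + 541
749 = 1×541 + 208
541 = 2×208 + 125
208 = 1×125 + 83
125 = 1×83 + 42
83 = 1×42 + 41
42 = 1×41 + 1
41 = 41×1 + 0
Back-substitute:
1 = 42 − 41
1 = −83 + 2·42
1 = 2·125 − 3·83
1 = −3·208 + 5·125
1 = 5·541 − 13·208
1 = −13·749 + 18·541
1 = 18·11776 − 283·749
So 749·(-283) ≡ 1 (mod 11776), hence d ≡ -283 ≡ 11493 (mod 11776).

11493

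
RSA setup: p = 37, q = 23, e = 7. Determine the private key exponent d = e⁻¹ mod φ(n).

679

φ(n) = (p−1)(q−1) = 36·22 = 792.
Need d with 7·d ≡ 1 (mod 792). Apply the extended Euclidean algorithm:
792 = 113*7 + 1
7 = 7*1 + 0
Back-substitute:
1 = 792 − 113·7
So 7·(-113) ≡ 1 (mod 792), hence d ≡ -113 ≡ 679 (mod 792).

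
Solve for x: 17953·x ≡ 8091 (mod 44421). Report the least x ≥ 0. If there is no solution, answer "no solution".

gcd(17953, 44421):
44421 = 2*17953 + 8515
17953 = 2*8515 + 923
8515 = 9*923 + 208
923 = 4*208 + 91
208 = 2*91 + 26
91 = 3*26 + 13
26 = 2*13 + 0
gcd = 13, but 13 ∤ 8091, so the congruence has no solution.

no solution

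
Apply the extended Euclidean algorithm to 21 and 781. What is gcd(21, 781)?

1

Repeated division:
781 = 37*21 + 4
21 = 5*4 + 1
4 = 4*1 + 0
gcd(21, 781) = 1.
Back-substituting:
1 = 21 − 5·4
1 = −5·781 + 186·21
So 1 = (-5)·781 + (186)·21.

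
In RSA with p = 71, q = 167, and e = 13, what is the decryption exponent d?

6257

φ(n) = (p−1)(q−1) = 70·166 = 11620.
Need d with 13·d ≡ 1 (mod 11620). Apply the extended Euclidean algorithm:
11620 = 893*13 + 11
13 = 1*11 + 2
11 = 5*2 + 1
2 = 2*1 + 0
Back-substitute:
1 = 11 − 5·2
1 = −5·13 + 6·11
1 = 6·11620 − 5363·13
So 13·(-5363) ≡ 1 (mod 11620), hence d ≡ -5363 ≡ 6257 (mod 11620).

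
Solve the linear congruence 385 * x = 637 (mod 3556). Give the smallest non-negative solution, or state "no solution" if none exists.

First find gcd(385, 3556):
3556 = 9×385 + 91
385 = 4×91 + 21
91 = 4×21 + 7
21 = 3×7 + 0
gcd = 7 and 7 | 637, so solutions exist. Divide through by 7: 55x ≡ 91 (mod 508).
Now find 55⁻¹ mod 508:
508 = 9*55 + 13
55 = 4*13 + 3
13 = 4*3 + 1
3 = 3*1 + 0
Back-substitute:
1 = 13 − 4·3
1 = −4·55 + 17·13
1 = 17·508 − 157·55
So 55·(-157) ≡ 1 (mod 508), i.e. 55⁻¹ ≡ 351.
Then x ≡ 351·91 ≡ 445 (mod 508); the smallest non-negative solution is x = 445.

445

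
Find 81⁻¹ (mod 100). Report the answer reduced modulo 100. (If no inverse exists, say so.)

21

Apply the Euclidean algorithm to 100 and 81:
100 = 1·81 + 19
81 = 4·19 + 5
19 = 3·5 + 4
5 = 1·4 + 1
4 = 4·1 + 0
gcd = 1, so the inverse exists. Back-substitute:
1 = 5 − 4
1 = −19 + 4·5
1 = 4·81 − 17·19
1 = −17·100 + 21·81
So 81·21 ≡ 1 (mod 100).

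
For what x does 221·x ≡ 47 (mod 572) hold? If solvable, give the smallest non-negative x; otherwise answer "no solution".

gcd(221, 572):
572 = 2·221 + 130
221 = 1·130 + 91
130 = 1·91 + 39
91 = 2·39 + 13
39 = 3·13 + 0
gcd = 13, but 13 ∤ 47, so the congruence has no solution.

no solution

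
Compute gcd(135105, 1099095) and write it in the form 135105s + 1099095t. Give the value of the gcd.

15

Euclidean algorithm:
1099095 = 8*135105 + 18255
135105 = 7*18255 + 7320
18255 = 2*7320 + 3615
7320 = 2*3615 + 90
3615 = 40*90 + 15
90 = 6*15 + 0
gcd(135105, 1099095) = 15.
Working backward:
15 = 3615 − 40·90
15 = −40·7320 + 81·3615
15 = 81·18255 − 202·7320
15 = −202·135105 + 1495·18255
15 = 1495·1099095 − 12162·135105
So 15 = (1495)·1099095 + (-12162)·135105.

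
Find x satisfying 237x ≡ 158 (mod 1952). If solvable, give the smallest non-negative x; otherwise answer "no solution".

1302

First find gcd(237, 1952):
1952 = 8*237 + 56
237 = 4*56 + 13
56 = 4*13 + 4
13 = 3*4 + 1
4 = 4*1 + 0
gcd = 1, so a unique solution mod 1952 exists.
Back-substitute for the Bézout coefficients:
1 = 13 − 3·4
1 = −3·56 + 13·13
1 = 13·237 − 55·56
1 = −55·1952 + 453·237
So 237·(453) ≡ 1 (mod 1952), giving 237⁻¹ ≡ 453.
x ≡ 237⁻¹·158 ≡ 453·158 ≡ 1302 (mod 1952).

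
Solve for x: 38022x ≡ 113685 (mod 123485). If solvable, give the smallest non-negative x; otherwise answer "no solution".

First find gcd(38022, 123485):
123485 = 3*38022 + 9419
38022 = 4*9419 + 346
9419 = 27*346 + 77
346 = 4*77 + 38
77 = 2*38 + 1
38 = 38*1 + 0
gcd = 1, so a unique solution mod 123485 exists.
Back-substitute for the Bézout coefficients:
1 = 77 − 2·38
1 = −2·346 + 9·77
1 = 9·9419 − 245·346
1 = −245·38022 + 989·9419
1 = 989·123485 − 3212·38022
So 38022·(-3212) ≡ 1 (mod 123485), giving 38022⁻¹ ≡ 120273.
x ≡ 38022⁻¹·113685 ≡ 120273·113685 ≡ 112410 (mod 123485).

112410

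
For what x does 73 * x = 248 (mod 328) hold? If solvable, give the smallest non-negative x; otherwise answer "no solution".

First find gcd(73, 328):
328 = 4×73 + 36
73 = 2×36 + 1
36 = 36×1 + 0
gcd = 1, so a unique solution mod 328 exists.
Back-substitute for the Bézout coefficients:
1 = 73 − 2·36
1 = −2·328 + 9·73
So 73·(9) ≡ 1 (mod 328), giving 73⁻¹ ≡ 9.
x ≡ 73⁻¹·248 ≡ 9·248 ≡ 264 (mod 328).

264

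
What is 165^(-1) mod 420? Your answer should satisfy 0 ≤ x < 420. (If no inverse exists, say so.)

no inverse exists

Euclidean algorithm on 420, 165:
420 = 2*165 + 90
165 = 1*90 + 75
90 = 1*75 + 15
75 = 5*15 + 0
gcd(165, 420) = 15 ≠ 1, so 165 has no multiplicative inverse modulo 420.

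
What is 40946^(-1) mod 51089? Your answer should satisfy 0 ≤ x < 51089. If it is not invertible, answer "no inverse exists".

Extended Euclidean algorithm:
51089 = 1*40946 + 10143
40946 = 4*10143 + 374
10143 = 27*374 + 45
374 = 8*45 + 14
45 = 3*14 + 3
14 = 4*3 + 2
3 = 1*2 + 1
2 = 2*1 + 0
The gcd is 1. Working backward:
1 = 3 − 2
1 = −14 + 5·3
1 = 5·45 − 16·14
1 = −16·374 + 133·45
1 = 133·10143 − 3607·374
1 = −3607·40946 + 14561·10143
1 = 14561·51089 − 18168·40946
Hence 40946⁻¹ ≡ -18168 ≡ 32921 (mod 51089).

32921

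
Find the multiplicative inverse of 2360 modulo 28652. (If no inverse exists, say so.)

no inverse exists

Euclidean algorithm on 28652, 2360:
28652 = 12×2360 + 332
2360 = 7×332 + 36
332 = 9×36 + 8
36 = 4×8 + 4
8 = 2×4 + 0
Since gcd = 4 > 1, 2360 is not a unit mod 28652.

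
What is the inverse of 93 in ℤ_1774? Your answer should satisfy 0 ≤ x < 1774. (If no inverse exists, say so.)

1011

Run Euclid on (1774, 93):
1774 = 19·93 + 7
93 = 13·7 + 2
7 = 3·2 + 1
2 = 2·1 + 0
Since gcd(93, 1774) = 1, back-substitute to write 1 as a combination:
1 = 7 − 3·2
1 = −3·93 + 40·7
1 = 40·1774 − 763·93
Hence 93⁻¹ ≡ -763 ≡ 1011 (mod 1774).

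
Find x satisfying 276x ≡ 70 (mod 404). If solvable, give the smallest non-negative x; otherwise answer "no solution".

no solution

gcd(276, 404):
404 = 1×276 + 128
276 = 2×128 + 20
128 = 6×20 + 8
20 = 2×8 + 4
8 = 2×4 + 0
gcd = 4, but 4 ∤ 70, so the congruence has no solution.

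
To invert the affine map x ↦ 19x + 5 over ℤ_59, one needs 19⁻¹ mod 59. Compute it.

Run Euclid on (59, 19):
59 = 3·19 + 2
19 = 9·2 + 1
2 = 2·1 + 0
The gcd is 1. Working backward:
1 = 19 − 9·2
1 = −9·59 + 28·19
So 19·28 ≡ 1 (mod 59).

28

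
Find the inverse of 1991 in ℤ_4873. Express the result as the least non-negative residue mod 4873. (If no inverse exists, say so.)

no inverse exists

Euclidean algorithm on 4873, 1991:
4873 = 2·1991 + 891
1991 = 2·891 + 209
891 = 4·209 + 55
209 = 3·55 + 44
55 = 1·44 + 11
44 = 4·11 + 0
gcd(1991, 4873) = 11 ≠ 1, so 1991 has no multiplicative inverse modulo 4873.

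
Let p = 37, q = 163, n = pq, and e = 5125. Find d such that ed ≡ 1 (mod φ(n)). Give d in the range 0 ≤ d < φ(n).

3877

φ(n) = (p−1)(q−1) = 36·162 = 5832.
Need d with 5125·d ≡ 1 (mod 5832). Apply the extended Euclidean algorithm:
5832 = 1×5125 + 707
5125 = 7×707 + 176
707 = 4×176 + 3
176 = 58×3 + 2
3 = 1×2 + 1
2 = 2×1 + 0
Back-substitute:
1 = 3 − 2
1 = −176 + 59·3
1 = 59·707 − 237·176
1 = −237·5125 + 1718·707
1 = 1718·5832 − 1955·5125
So 5125·(-1955) ≡ 1 (mod 5832), hence d ≡ -1955 ≡ 3877 (mod 5832).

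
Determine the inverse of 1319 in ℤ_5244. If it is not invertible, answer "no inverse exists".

1475

Run Euclid on (5244, 1319):
5244 = 3·1319 + 1287
1319 = 1·1287 + 32
1287 = 40·32 + 7
32 = 4·7 + 4
7 = 1·4 + 3
4 = 1·3 + 1
3 = 3·1 + 0
gcd = 1, so the inverse exists. Back-substitute:
1 = 4 − 3
1 = −7 + 2·4
1 = 2·32 − 9·7
1 = −9·1287 + 362·32
1 = 362·1319 − 371·1287
1 = −371·5244 + 1475·1319
So 1319·1475 ≡ 1 (mod 5244).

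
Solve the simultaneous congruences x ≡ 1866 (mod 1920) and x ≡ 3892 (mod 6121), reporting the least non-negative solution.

9638346

Write x = 1866 + 1920·k. Then 1920·k ≡ 3892 − 1866 ≡ 2026 (mod 6121).
Need 1920⁻¹ mod 6121. Extended Euclid on (6121, 1920):
6121 = 3·1920 + 361
1920 = 5·361 + 115
361 = 3·115 + 16
115 = 7·16 + 3
16 = 5·3 + 1
3 = 3·1 + 0
Back-substitute:
1 = 16 − 5·3
1 = −5·115 + 36·16
1 = 36·361 − 113·115
1 = −113·1920 + 601·361
1 = 601·6121 − 1916·1920
1920⁻¹ ≡ 4205 (mod 6121), so k ≡ 4205·2026 ≡ 5019 (mod 6121).
x = 1866 + 1920·5019 = 9638346.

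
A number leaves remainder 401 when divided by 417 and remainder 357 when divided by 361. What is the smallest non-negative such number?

Write x = 401 + 417·k. Then 417·k ≡ 357 − 401 ≡ 317 (mod 361).
Need 417⁻¹ mod 361. Extended Euclid on (361, 56):
361 = 6×56 + 25
56 = 2×25 + 6
25 = 4×6 + 1
6 = 6×1 + 0
Back-substitute:
1 = 25 − 4·6
1 = −4·56 + 9·25
1 = 9·361 − 58·56
417⁻¹ ≡ 303 (mod 361), so k ≡ 303·317 ≡ 25 (mod 361).
x = 401 + 417·25 = 10826.

10826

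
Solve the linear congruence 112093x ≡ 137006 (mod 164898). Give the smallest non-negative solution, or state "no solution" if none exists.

41396

First find gcd(112093, 164898):
164898 = 1·112093 + 52805
112093 = 2·52805 + 6483
52805 = 8·6483 + 941
6483 = 6·941 + 837
941 = 1·837 + 104
837 = 8·104 + 5
104 = 20·5 + 4
5 = 1·4 + 1
4 = 4·1 + 0
gcd = 1, so a unique solution mod 164898 exists.
Back-substitute for the Bézout coefficients:
1 = 5 − 4
1 = −104 + 21·5
1 = 21·837 − 169·104
1 = −169·941 + 190·837
1 = 190·6483 − 1309·941
1 = −1309·52805 + 10662·6483
1 = 10662·112093 − 22633·52805
1 = −22633·164898 + 33295·112093
So 112093·(33295) ≡ 1 (mod 164898), giving 112093⁻¹ ≡ 33295.
x ≡ 112093⁻¹·137006 ≡ 33295·137006 ≡ 41396 (mod 164898).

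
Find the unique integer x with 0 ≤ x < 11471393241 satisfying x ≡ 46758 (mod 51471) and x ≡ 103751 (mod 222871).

Write x = 46758 + 51471·k. Then 51471·k ≡ 103751 − 46758 ≡ 56993 (mod 222871).
Need 51471⁻¹ mod 222871. Extended Euclid on (222871, 51471):
222871 = 4·51471 + 16987
51471 = 3·16987 + 510
16987 = 33·510 + 157
510 = 3·157 + 39
157 = 4·39 + 1
39 = 39·1 + 0
Back-substitute:
1 = 157 − 4·39
1 = −4·510 + 13·157
1 = 13·16987 − 433·510
1 = −433·51471 + 1312·16987
1 = 1312·222871 − 5681·51471
51471⁻¹ ≡ 217190 (mod 222871), so k ≡ 217190·56993 ≡ 54330 (mod 222871).
x = 46758 + 51471·54330 = 2796466188.

2796466188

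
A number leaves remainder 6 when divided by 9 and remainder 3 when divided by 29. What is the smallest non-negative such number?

Write x = 6 + 9·k. Then 9·k ≡ 3 − 6 ≡ 26 (mod 29).
Need 9⁻¹ mod 29. Extended Euclid on (29, 9):
29 = 3*9 + 2
9 = 4*2 + 1
2 = 2*1 + 0
Back-substitute:
1 = 9 − 4·2
1 = −4·29 + 13·9
9⁻¹ ≡ 13 (mod 29), so k ≡ 13·26 ≡ 19 (mod 29).
x = 6 + 9·19 = 177.

177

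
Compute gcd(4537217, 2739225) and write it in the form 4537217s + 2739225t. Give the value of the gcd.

Repeated division:
4537217 = 1×2739225 + 1797992
2739225 = 1×1797992 + 941233
1797992 = 1×941233 + 856759
941233 = 1×856759 + 84474
856759 = 10×84474 + 12019
84474 = 7×12019 + 341
12019 = 35×341 + 84
341 = 4×84 + 5
84 = 16×5 + 4
5 = 1×4 + 1
4 = 4×1 + 0
gcd(4537217, 2739225) = 1.
Express as a combination:
1 = 5 − 4
1 = −84 + 17·5
1 = 17·341 − 69·84
1 = −69·12019 + 2432·341
1 = 2432·84474 − 17093·12019
1 = −17093·856759 + 173362·84474
1 = 173362·941233 − 190455·856759
1 = −190455·1797992 + 363817·941233
1 = 363817·2739225 − 554272·1797992
1 = −554272·4537217 + 918089·2739225
So 1 = (-554272)·4537217 + (918089)·2739225.

1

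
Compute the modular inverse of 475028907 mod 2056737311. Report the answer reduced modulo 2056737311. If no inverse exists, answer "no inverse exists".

gcd(2056737311, 475028907) by repeated division:
2056737311 = 4×475028907 + 156621683
475028907 = 3×156621683 + 5163858
156621683 = 30×5163858 + 1705943
5163858 = 3×1705943 + 46029
1705943 = 37×46029 + 2870
46029 = 16×2870 + 109
2870 = 26×109 + 36
109 = 3×36 + 1
36 = 36×1 + 0
Since gcd(475028907, 2056737311) = 1, back-substitute to write 1 as a combination:
1 = 109 − 3·36
1 = −3·2870 + 79·109
1 = 79·46029 − 1267·2870
1 = −1267·1705943 + 46958·46029
1 = 46958·5163858 − 142141·1705943
1 = −142141·156621683 + 4311188·5163858
1 = 4311188·475028907 − 13075705·156621683
1 = −13075705·2056737311 + 56614008·475028907
So 475028907·56614008 ≡ 1 (mod 2056737311).

56614008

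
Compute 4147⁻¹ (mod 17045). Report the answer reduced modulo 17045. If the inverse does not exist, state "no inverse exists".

Apply the Euclidean algorithm to 17045 and 4147:
17045 = 4*4147 + 457
4147 = 9*457 + 34
457 = 13*34 + 15
34 = 2*15 + 4
15 = 3*4 + 3
4 = 1*3 + 1
3 = 3*1 + 0
gcd = 1, so the inverse exists. Back-substitute:
1 = 4 − 3
1 = −15 + 4·4
1 = 4·34 − 9·15
1 = −9·457 + 121·34
1 = 121·4147 − 1098·457
1 = −1098·17045 + 4513·4147
So 4147·4513 ≡ 1 (mod 17045).

4513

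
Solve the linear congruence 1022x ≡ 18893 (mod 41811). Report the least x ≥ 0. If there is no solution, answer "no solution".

5296

First find gcd(1022, 41811):
41811 = 40·1022 + 931
1022 = 1·931 + 91
931 = 10·91 + 21
91 = 4·21 + 7
21 = 3·7 + 0
gcd = 7 and 7 | 18893, so solutions exist. Divide through by 7: 146x ≡ 2699 (mod 5973).
Now find 146⁻¹ mod 5973:
5973 = 40·146 + 133
146 = 1·133 + 13
133 = 10·13 + 3
13 = 4·3 + 1
3 = 3·1 + 0
Back-substitute:
1 = 13 − 4·3
1 = −4·133 + 41·13
1 = 41·146 − 45·133
1 = −45·5973 + 1841·146
So 146⁻¹ ≡ 1841 (mod 5973).
Then x ≡ 1841·2699 ≡ 5296 (mod 5973); the smallest non-negative solution is x = 5296.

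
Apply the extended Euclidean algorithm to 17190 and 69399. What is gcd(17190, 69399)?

Repeated division:
69399 = 4·17190 + 639
17190 = 26·639 + 576
639 = 1·576 + 63
576 = 9·63 + 9
63 = 7·9 + 0
gcd(17190, 69399) = 9.
Working backward:
9 = 576 − 9·63
9 = −9·639 + 10·576
9 = 10·17190 − 269·639
9 = −269·69399 + 1086·17190
So 9 = (-269)·69399 + (1086)·17190.

9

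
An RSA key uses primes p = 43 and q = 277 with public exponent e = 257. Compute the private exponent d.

857

φ(n) = (p−1)(q−1) = 42·276 = 11592.
Need d with 257·d ≡ 1 (mod 11592). Apply the extended Euclidean algorithm:
11592 = 45·257 + 27
257 = 9·27 + 14
27 = 1·14 + 13
14 = 1·13 + 1
13 = 13·1 + 0
Back-substitute:
1 = 14 − 13
1 = −27 + 2·14
1 = 2·257 − 19·27
1 = −19·11592 + 857·257
So 257·857 ≡ 1 (mod 11592), hence d = 857.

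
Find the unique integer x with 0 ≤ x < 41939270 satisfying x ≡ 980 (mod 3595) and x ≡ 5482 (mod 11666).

Write x = 980 + 3595·k. Then 3595·k ≡ 5482 − 980 ≡ 4502 (mod 11666).
Need 3595⁻¹ mod 11666. Extended Euclid on (11666, 3595):
11666 = 3*3595 + 881
3595 = 4*881 + 71
881 = 12*71 + 29
71 = 2*29 + 13
29 = 2*13 + 3
13 = 4*3 + 1
3 = 3*1 + 0
Back-substitute:
1 = 13 − 4·3
1 = −4·29 + 9·13
1 = 9·71 − 22·29
1 = −22·881 + 273·71
1 = 273·3595 − 1114·881
1 = −1114·11666 + 3615·3595
3595⁻¹ ≡ 3615 (mod 11666), so k ≡ 3615·4502 ≡ 660 (mod 11666).
x = 980 + 3595·660 = 2373680.

2373680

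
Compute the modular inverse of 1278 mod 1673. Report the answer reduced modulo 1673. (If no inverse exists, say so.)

72

Run Euclid on (1673, 1278):
1673 = 1×1278 + 395
1278 = 3×395 + 93
395 = 4×93 + 23
93 = 4×23 + 1
23 = 23×1 + 0
The gcd is 1. Working backward:
1 = 93 − 4·23
1 = −4·395 + 17·93
1 = 17·1278 − 55·395
1 = −55·1673 + 72·1278
So 1278·72 ≡ 1 (mod 1673).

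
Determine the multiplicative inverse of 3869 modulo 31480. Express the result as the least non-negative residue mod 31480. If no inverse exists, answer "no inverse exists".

17469

gcd(31480, 3869) by repeated division:
31480 = 8×3869 + 528
3869 = 7×528 + 173
528 = 3×173 + 9
173 = 19×9 + 2
9 = 4×2 + 1
2 = 2×1 + 0
The gcd is 1. Working backward:
1 = 9 − 4·2
1 = −4·173 + 77·9
1 = 77·528 − 235·173
1 = −235·3869 + 1722·528
1 = 1722·31480 − 14011·3869
So 3869·(-14011) ≡ 1 (mod 31480), and -14011 ≡ 17469 (mod 31480).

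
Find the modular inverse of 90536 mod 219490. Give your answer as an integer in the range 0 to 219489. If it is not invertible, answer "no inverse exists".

Euclidean algorithm on 219490, 90536:
219490 = 2×90536 + 38418
90536 = 2×38418 + 13700
38418 = 2×13700 + 11018
13700 = 1×11018 + 2682
11018 = 4×2682 + 290
2682 = 9×290 + 72
290 = 4×72 + 2
72 = 36×2 + 0
Since gcd = 2 > 1, 90536 is not a unit mod 219490.

no inverse exists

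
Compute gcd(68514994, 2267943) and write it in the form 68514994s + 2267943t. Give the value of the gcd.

1

Apply Euclid's algorithm to 68514994 and 2267943:
68514994 = 30×2267943 + 476704
2267943 = 4×476704 + 361127
476704 = 1×361127 + 115577
361127 = 3×115577 + 14396
115577 = 8×14396 + 409
14396 = 35×409 + 81
409 = 5×81 + 4
81 = 20×4 + 1
4 = 4×1 + 0
gcd(68514994, 2267943) = 1.
Working backward:
1 = 81 − 20·4
1 = −20·409 + 101·81
1 = 101·14396 − 3555·409
1 = −3555·115577 + 28541·14396
1 = 28541·361127 − 89178·115577
1 = −89178·476704 + 117719·361127
1 = 117719·2267943 − 560054·476704
1 = −560054·68514994 + 16919339·2267943
So 1 = (-560054)·68514994 + (16919339)·2267943.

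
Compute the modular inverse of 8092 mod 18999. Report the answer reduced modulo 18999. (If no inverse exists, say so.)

10549

Apply the Euclidean algorithm to 18999 and 8092:
18999 = 2*8092 + 2815
8092 = 2*2815 + 2462
2815 = 1*2462 + 353
2462 = 6*353 + 344
353 = 1*344 + 9
344 = 38*9 + 2
9 = 4*2 + 1
2 = 2*1 + 0
gcd = 1, so the inverse exists. Back-substitute:
1 = 9 − 4·2
1 = −4·344 + 153·9
1 = 153·353 − 157·344
1 = −157·2462 + 1095·353
1 = 1095·2815 − 1252·2462
1 = −1252·8092 + 3599·2815
1 = 3599·18999 − 8450·8092
So 8092·(-8450) ≡ 1 (mod 18999), and -8450 ≡ 10549 (mod 18999).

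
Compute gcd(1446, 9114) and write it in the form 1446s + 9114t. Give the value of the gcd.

6

Repeated division:
9114 = 6·1446 + 438
1446 = 3·438 + 132
438 = 3·132 + 42
132 = 3·42 + 6
42 = 7·6 + 0
gcd(1446, 9114) = 6.
Express as a combination:
6 = 132 − 3·42
6 = −3·438 + 10·132
6 = 10·1446 − 33·438
6 = −33·9114 + 208·1446
So 6 = (-33)·9114 + (208)·1446.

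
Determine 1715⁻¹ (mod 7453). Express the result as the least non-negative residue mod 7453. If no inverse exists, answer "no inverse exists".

gcd(7453, 1715) by repeated division:
7453 = 4·1715 + 593
1715 = 2·593 + 529
593 = 1·529 + 64
529 = 8·64 + 17
64 = 3·17 + 13
17 = 1·13 + 4
13 = 3·4 + 1
4 = 4·1 + 0
Since gcd(1715, 7453) = 1, back-substitute to write 1 as a combination:
1 = 13 − 3·4
1 = −3·17 + 4·13
1 = 4·64 − 15·17
1 = −15·529 + 124·64
1 = 124·593 − 139·529
1 = −139·1715 + 402·593
1 = 402·7453 − 1747·1715
So 1715·(-1747) ≡ 1 (mod 7453), and -1747 ≡ 5706 (mod 7453).

5706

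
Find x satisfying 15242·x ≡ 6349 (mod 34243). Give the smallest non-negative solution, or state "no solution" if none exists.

5098

First find gcd(15242, 34243):
34243 = 2·15242 + 3759
15242 = 4·3759 + 206
3759 = 18·206 + 51
206 = 4·51 + 2
51 = 25·2 + 1
2 = 2·1 + 0
gcd = 1, so a unique solution mod 34243 exists.
Back-substitute for the Bézout coefficients:
1 = 51 − 25·2
1 = −25·206 + 101·51
1 = 101·3759 − 1843·206
1 = −1843·15242 + 7473·3759
1 = 7473·34243 − 16789·15242
So 15242·(-16789) ≡ 1 (mod 34243), giving 15242⁻¹ ≡ 17454.
x ≡ 15242⁻¹·6349 ≡ 17454·6349 ≡ 5098 (mod 34243).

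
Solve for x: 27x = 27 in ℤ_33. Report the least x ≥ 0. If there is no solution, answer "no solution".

1

First find gcd(27, 33):
33 = 1·27 + 6
27 = 4·6 + 3
6 = 2·3 + 0
gcd = 3 and 3 | 27, so solutions exist. Divide through by 3: 9x ≡ 9 (mod 11).
Now find 9⁻¹ mod 11:
11 = 1*9 + 2
9 = 4*2 + 1
2 = 2*1 + 0
Back-substitute:
1 = 9 − 4·2
1 = −4·11 + 5·9
So 9⁻¹ ≡ 5 (mod 11).
Then x ≡ 5·9 ≡ 1 (mod 11); the smallest non-negative solution is x = 1.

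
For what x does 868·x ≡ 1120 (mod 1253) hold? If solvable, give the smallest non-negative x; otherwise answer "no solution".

First find gcd(868, 1253):
1253 = 1*868 + 385
868 = 2*385 + 98
385 = 3*98 + 91
98 = 1*91 + 7
91 = 13*7 + 0
gcd = 7 and 7 | 1120, so solutions exist. Divide through by 7: 124x ≡ 160 (mod 179).
Now find 124⁻¹ mod 179:
179 = 1×124 + 55
124 = 2×55 + 14
55 = 3×14 + 13
14 = 1×13 + 1
13 = 13×1 + 0
Back-substitute:
1 = 14 − 13
1 = −55 + 4·14
1 = 4·124 − 9·55
1 = −9·179 + 13·124
So 124⁻¹ ≡ 13 (mod 179).
Then x ≡ 13·160 ≡ 111 (mod 179); the smallest non-negative solution is x = 111.

111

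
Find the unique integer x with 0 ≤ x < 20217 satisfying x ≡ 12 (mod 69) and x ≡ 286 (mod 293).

Write x = 12 + 69·k. Then 69·k ≡ 286 − 12 ≡ 274 (mod 293).
Need 69⁻¹ mod 293. Extended Euclid on (293, 69):
293 = 4*69 + 17
69 = 4*17 + 1
17 = 17*1 + 0
Back-substitute:
1 = 69 − 4·17
1 = −4·293 + 17·69
69⁻¹ ≡ 17 (mod 293), so k ≡ 17·274 ≡ 263 (mod 293).
x = 12 + 69·263 = 18159.

18159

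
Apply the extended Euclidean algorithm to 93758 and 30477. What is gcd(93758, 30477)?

1

Apply Euclid's algorithm to 93758 and 30477:
93758 = 3·30477 + 2327
30477 = 13·2327 + 226
2327 = 10·226 + 67
226 = 3·67 + 25
67 = 2·25 + 17
25 = 1·17 + 8
17 = 2·8 + 1
8 = 8·1 + 0
gcd(93758, 30477) = 1.
Back-substituting:
1 = 17 − 2·8
1 = −2·25 + 3·17
1 = 3·67 − 8·25
1 = −8·226 + 27·67
1 = 27·2327 − 278·226
1 = −278·30477 + 3641·2327
1 = 3641·93758 − 11201·30477
So 1 = (3641)·93758 + (-11201)·30477.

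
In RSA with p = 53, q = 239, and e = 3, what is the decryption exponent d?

φ(n) = (p−1)(q−1) = 52·238 = 12376.
Need d with 3·d ≡ 1 (mod 12376). Apply the extended Euclidean algorithm:
12376 = 4125×3 + 1
3 = 3×1 + 0
Back-substitute:
1 = 12376 − 4125·3
So 3·(-4125) ≡ 1 (mod 12376), hence d ≡ -4125 ≡ 8251 (mod 12376).

8251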